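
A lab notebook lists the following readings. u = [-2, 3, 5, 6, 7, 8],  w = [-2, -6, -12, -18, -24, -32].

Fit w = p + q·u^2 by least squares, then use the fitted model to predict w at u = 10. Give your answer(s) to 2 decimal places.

ŵ = -49.08

Normal-equation sums: Σ1 = 6, Σu^2 = 187, Σu^2·u^2 = 8515.
Right-hand side: Σw = -94, Σu^2·w = -4234.
Determinant 6·8515 − 187² = 16121.
p = ((-94)·8515 − 187·(-4234))/16121 = -1236/2303; q = (6·(-4234) − 187·(-94))/16121 = -1118/2303.
At u = 10: ŵ = (-1236/2303)·(1) + (-1118/2303)·(100) = -16148/329.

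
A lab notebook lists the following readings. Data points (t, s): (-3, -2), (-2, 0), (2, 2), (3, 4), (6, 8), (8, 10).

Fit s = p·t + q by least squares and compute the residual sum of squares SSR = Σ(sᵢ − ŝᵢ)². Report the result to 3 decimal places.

The normal equations are: 126·p + 14·q = 150;  14·p + 6·q = 22.
Δ = 126·6 − 14² = 560.
p = (150·6 − 14·22)/560 = 37/35; q = (126·22 − 14·150)/560 = 6/5.
Residuals: -1/35, 32/35, -46/35, -13/35, 16/35, 12/35; SSR = 106/35.

SSR = 3.029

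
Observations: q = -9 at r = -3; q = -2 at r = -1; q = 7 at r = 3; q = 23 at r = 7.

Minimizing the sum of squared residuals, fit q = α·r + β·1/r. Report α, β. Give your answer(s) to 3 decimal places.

α = 3.208, β = -1.780

Setting ∂/∂α … = 0 gives: 68·α + 4·β = 211;  4·α + (548/441)·β = 223/21.
(Σr·r = 68, Σr·1/r = 4, Σ1/r·1/r = 548/441, Σr·q = 211, Σ1/r·q = 223/21.)
Eliminating β: (548/441)·(row 1) − 4·(row 2) gives (30208/441)·α = (548/441)·211 − 4·(223/21) = 96896/441, so α = 757/236.
Then β = ((223/21) − 4·(757/236))/(548/441) = -105/59.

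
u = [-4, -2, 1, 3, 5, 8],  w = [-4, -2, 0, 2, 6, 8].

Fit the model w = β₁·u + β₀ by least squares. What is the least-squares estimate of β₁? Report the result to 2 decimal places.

β₁ = 1.03

Sums needed: Σu·u = 119, Σu = 11, Σ1 = 6.
Moment sums: Σu·w = 120, Σw = 10.
Normal equations: [[119, 11]; [11, 6]]·[β₁, β₀]ᵀ = [120, 10]ᵀ.
Eliminating β₀: 6·(row 1) − 11·(row 2) gives 593·β₁ = 6·120 − 11·10 = 610, so β₁ = 610/593.
Then β₀ = (10 − 11·(610/593))/6 = -130/593.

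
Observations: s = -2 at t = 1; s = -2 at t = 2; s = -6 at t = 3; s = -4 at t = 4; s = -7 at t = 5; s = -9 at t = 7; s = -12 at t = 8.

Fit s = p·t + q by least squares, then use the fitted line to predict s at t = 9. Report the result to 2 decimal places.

From the data, Σt·t = 168, Σt = 30, Σ1 = 7.
Right-hand side: Σt·s = -234, Σs = -42.
So AᵀA·[p, q]ᵀ = Aᵀs: [[168, 30]; [30, 7]]·[p, q]ᵀ = [-234, -42]ᵀ.
Determinant 168·7 − 30² = 276.
p = ((-234)·7 − 30·(-42))/276 = -63/46; q = (168·(-42) − 30·(-234))/276 = -3/23.
At t = 9: ŝ = (-63/46)·(9) + (-3/23)·(1) = -573/46.

ŝ = -12.46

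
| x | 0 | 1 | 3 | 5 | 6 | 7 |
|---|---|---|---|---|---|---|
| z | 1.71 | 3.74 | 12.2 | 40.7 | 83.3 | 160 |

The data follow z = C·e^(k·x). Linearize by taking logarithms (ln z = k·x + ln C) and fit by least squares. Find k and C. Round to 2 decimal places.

k = 0.64, C = 1.81

Taking logs, ln z = k·x + ln C, so regress ln z on x.
XᵀX = [[120.0000, 22.0000]; [22.0000, 6]], rhs = [89.4154, 17.5609]ᵀ  (here Σx = 22.0000, Σ(x)² = 120.0000, Σln z = 17.5609, Σx·ln z = 89.4154).
Solving (det = 236.0000): k = 0.63624, ln C = 0.59392, so C = exp(0.59392) = 1.81107.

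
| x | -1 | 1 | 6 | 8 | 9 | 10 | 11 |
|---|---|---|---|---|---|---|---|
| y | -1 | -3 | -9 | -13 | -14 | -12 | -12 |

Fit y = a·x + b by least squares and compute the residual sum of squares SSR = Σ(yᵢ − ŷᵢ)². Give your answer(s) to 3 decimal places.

SSR = 14.318

Compute the Gram sums: Σx·x = 404, Σx = 44, Σ1 = 7.
Right-hand side: Σx·y = -538, Σy = -64.
Normal equations: [[404, 44]; [44, 7]]·[a, b]ᵀ = [-538, -64]ᵀ.
Determinant 404·7 − 44² = 892.
a = ((-538)·7 − 44·(-64))/892 = -475/446; b = (404·(-64) − 44·(-538))/892 = -546/223.
Residuals: 171/446, 229/446, -36/223, -453/223, -877/446, 245/223, 965/446; SSR = 3193/223.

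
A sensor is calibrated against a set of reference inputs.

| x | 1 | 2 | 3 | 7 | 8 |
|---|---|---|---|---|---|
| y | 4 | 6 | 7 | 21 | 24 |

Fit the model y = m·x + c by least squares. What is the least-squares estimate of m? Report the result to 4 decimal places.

From the data, Σx·x = 127, Σx = 21, Σ1 = 5.
And Σx·y = 376, Σy = 62.
So AᵀA·[m, c]ᵀ = Aᵀy: [[127, 21]; [21, 5]]·[m, c]ᵀ = [376, 62]ᵀ.
Δ = 127·5 − 21² = 194.
m = (376·5 − 21·62)/194 = 289/97; c = (127·62 − 21·376)/194 = -11/97.

m = 2.9794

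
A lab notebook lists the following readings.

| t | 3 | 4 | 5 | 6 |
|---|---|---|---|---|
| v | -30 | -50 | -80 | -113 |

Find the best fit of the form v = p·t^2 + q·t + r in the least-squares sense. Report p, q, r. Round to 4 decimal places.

Setting ∂/∂p … = 0 gives: 2258·p + 432·q + 86·r = -7138;  432·p + 86·q + 18·r = -1368;  86·p + 18·q + 4·r = -273.
Inverting the 3×3 Gram matrix, [p, q, r]ᵀ = [-13/4, 27/20, -89/20]ᵀ.

p = -3.2500, q = 1.3500, r = -4.4500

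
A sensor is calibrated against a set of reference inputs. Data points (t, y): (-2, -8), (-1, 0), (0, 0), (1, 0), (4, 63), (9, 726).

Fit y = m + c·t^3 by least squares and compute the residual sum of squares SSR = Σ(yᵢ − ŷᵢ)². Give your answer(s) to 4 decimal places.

Forming MᵀM = [[6, 785]; [785, 535603]] and Mᵀy = [781, 533350]ᵀ gives MᵀM·[m, c]ᵀ = Mᵀy.
Eliminating c: 535603·(row 1) − 785·(row 2) gives 2597393·m = 535603·781 − 785·533350 = -373807, so m = -373807/2597393.
Then c = (533350 − 785·(-373807/2597393))/535603 = 2587015/2597393.
Residuals: 290783/2597393, 2960822/2597393, 373807/2597393, -2213208/2597393, -1559394/2597393, 147190/2597393; SSR = 6291854/2597393.

SSR = 2.4224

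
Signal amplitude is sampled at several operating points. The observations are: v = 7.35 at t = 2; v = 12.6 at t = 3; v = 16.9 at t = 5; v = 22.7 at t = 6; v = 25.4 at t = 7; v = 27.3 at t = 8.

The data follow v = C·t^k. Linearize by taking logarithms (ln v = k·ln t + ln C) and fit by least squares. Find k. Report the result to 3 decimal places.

Linearized form: ln v = k·ln t + ln C. From the 6 transformed points,
AᵀA = [[15.5987, 9.2183]; [9.2183, 6]], rhs = [27.4821, 17.0197]ᵀ  (here Σln t = 9.2183, Σ(ln t)² = 15.5987, Σln v = 17.0197, Σln t·ln v = 27.4821).
Slope k = (n·Σln t·ln v − Σln t·Σln v)/(n·Σ(ln t)² − (Σln t)²) = (6·27.4821 − 9.2183·17.0197)/8.6152 = 0.92854; ln C = (Σln v − k·Σln t)/n = 1.41002.

k = 0.929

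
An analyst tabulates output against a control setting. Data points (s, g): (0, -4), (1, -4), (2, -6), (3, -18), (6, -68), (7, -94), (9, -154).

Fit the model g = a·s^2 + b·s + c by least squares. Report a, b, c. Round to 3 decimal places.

Entries of MᵀM: Σs^2·s^2 = 10356, Σs^2·s = 1324, Σs^2 = 180, Σs·s = 180, Σs = 28, Σ1 = 7.
And Σs^2·g = -19718, Σs·g = -2522, Σg = -348.
Solving the 3×3 system (Gaussian elimination) gives a = -5447/2696, b = 3581/2696, c = -1036/337.

a = -2.020, b = 1.328, c = -3.074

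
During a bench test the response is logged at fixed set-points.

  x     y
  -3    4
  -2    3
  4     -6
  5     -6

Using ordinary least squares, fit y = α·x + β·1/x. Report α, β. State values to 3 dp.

α = -1.245, β = -1.195

MᵀM·[α, β]ᵀ = Mᵀy reads: 54·α + 4·β = -72;  4·α + (1669/3600)·β = -83/15.
(Σx·x = 54, Σx·1/x = 4, Σ1/x·1/x = 1669/3600, Σx·y = -72, Σ1/x·y = -83/15.)
Δ = 54·(1669/3600) − 4² = 1807/200.
α = ((-72)·(1669/3600) − 4·(-83/15))/(1807/200) = -6748/5421; β = (54·(-83/15) − 4·(-72))/(1807/200) = -2160/1807.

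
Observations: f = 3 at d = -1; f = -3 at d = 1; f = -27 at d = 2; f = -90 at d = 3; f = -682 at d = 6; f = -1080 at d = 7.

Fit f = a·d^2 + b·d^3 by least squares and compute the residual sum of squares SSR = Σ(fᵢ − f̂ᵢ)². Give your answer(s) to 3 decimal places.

SSR = 5.186

XᵀX·[a, b]ᵀ = Xᵀf reads: 3796·a + 24858·b = -78390;  24858·a + 165100·b = -520404.
Eliminating b: 165100·(row 1) − 24858·(row 2) gives 8799436·a = 165100·(-78390) − 24858·(-520404) = -5986368, so a = -1496592/2199859.
Then b = ((-520404) − 24858·(-1496592/2199859))/165100 = -6708741/2199859.
Residuals: 1387428/2199859, 1605756/2199859, 260103/2199859, -3381975/2199859, 2661530/2199859, -1416549/2199859; SSR = 11409445/2199859.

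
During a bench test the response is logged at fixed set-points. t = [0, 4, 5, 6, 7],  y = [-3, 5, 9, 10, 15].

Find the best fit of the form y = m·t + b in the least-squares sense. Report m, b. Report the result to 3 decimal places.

From the data, Σt·t = 126, Σt = 22, Σ1 = 5.
For Xᵀy: Σt·y = 230, Σy = 36.
So XᵀX·[m, b]ᵀ = Xᵀy: [[126, 22]; [22, 5]]·[m, b]ᵀ = [230, 36]ᵀ.
det = 126·5 − 22² = 146.
m = (230·5 − 22·36)/146 = 179/73; b = (126·36 − 22·230)/146 = -262/73.

m = 2.452, b = -3.589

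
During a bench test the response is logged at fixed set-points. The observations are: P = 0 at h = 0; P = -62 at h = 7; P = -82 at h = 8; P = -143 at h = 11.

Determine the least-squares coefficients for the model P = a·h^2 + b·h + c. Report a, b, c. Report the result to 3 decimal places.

The normal system AᵀA·[a, b, c]ᵀ = AᵀP is [[21138, 2186, 234]; [2186, 234, 26]; [234, 26, 4]]·[a, b, c]ᵀ = [-25589, -2663, -287]ᵀ.
Inverting the 3×3 Gram matrix, [a, b, c]ᵀ = [-4163/4196, -8891/4196, 66/1049]ᵀ.

a = -0.992, b = -2.119, c = 0.063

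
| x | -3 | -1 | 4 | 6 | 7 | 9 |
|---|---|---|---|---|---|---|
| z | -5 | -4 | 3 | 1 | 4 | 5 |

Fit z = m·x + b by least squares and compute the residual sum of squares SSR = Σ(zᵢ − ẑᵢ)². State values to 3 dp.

Setting ∂/∂m … = 0 gives: 192·m + 22·b = 110;  22·m + 6·b = 4.
Δ = 192·6 − 22² = 668.
m = (110·6 − 22·4)/668 = 143/167; b = (192·4 − 22·110)/668 = -413/167.
Residuals: 7/167, -112/167, 342/167, -278/167, 80/167, -39/167; SSR = 1286/167.

SSR = 7.701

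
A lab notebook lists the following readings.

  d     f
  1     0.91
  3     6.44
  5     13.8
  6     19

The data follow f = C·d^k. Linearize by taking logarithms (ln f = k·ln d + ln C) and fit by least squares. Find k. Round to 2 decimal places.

k = 1.69

Taking logs, ln f = k·ln d + ln C, so regress ln f on ln d.
Σln d = 4.4998, Σ(ln d)² = 7.0076, Σln f = 7.3373, Σln d·ln f = 11.5462.
Equations: 7.0076·k + 4.4998·ln C = 11.5462;  4.4998·k + 4·ln C = 7.3373.
Slope k = (n·Σln d·ln f − Σln d·Σln f)/(n·Σ(ln d)² − (Σln d)²) = (4·11.5462 − 4.4998·7.3373)/7.7823 = 1.69206; ln C = (Σln f − k·Σln d)/n = -0.06916.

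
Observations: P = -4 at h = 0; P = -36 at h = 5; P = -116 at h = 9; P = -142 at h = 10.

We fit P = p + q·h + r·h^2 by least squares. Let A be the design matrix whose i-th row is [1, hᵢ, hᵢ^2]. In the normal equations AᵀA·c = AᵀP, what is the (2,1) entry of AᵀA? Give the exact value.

24

Row 2 ↔ basis h, column 1 ↔ basis 1, so (AᵀA)_{2,1} = Σᵢ h = (0)·(1) + (5)·(1) + (9)·(1) + (10)·(1) = 24.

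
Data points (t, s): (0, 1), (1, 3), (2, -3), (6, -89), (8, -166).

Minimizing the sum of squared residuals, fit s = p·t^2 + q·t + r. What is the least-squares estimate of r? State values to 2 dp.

The normal equations are: 5409·p + 737·q + 105·r = -13837;  737·p + 105·q + 17·r = -1865;  105·p + 17·q + 5·r = -254.
(Σt^2·t^2 = 5409, Σt^2·t = 737, Σt^2 = 105, Σt·t = 105, Σt = 17, Σ1 = 5, Σt^2·s = -13837, Σt·s = -1865, Σs = -254.)
Solving the 3×3 system (Gaussian elimination) gives p = -6503/2134, q = 14159/4268, r = 8171/4268.

r = 1.91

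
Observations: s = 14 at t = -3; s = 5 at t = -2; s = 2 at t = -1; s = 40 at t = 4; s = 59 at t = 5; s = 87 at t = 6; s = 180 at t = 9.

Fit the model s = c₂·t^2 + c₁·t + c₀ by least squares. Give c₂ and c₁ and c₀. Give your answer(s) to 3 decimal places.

Normal-equation sums: Σt^2·t^2 = 8836, Σt^2·t = 1098, Σt^2 = 172, Σt·t = 172, Σt = 18, Σ1 = 7.
For Xᵀs: Σt^2·s = 19975, Σt·s = 2543, Σs = 387.
Row-reducing yields c₂ = 210529/104682, c₁ = 63599/34894, c₀ = 61900/52341.

c₂ = 2.011, c₁ = 1.823, c₀ = 1.183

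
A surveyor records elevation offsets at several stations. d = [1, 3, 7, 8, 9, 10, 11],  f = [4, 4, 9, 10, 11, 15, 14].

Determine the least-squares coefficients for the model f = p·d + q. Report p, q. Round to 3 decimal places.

The normal system XᵀX·[p, q]ᵀ = Xᵀf is [[425, 49]; [49, 7]]·[p, q]ᵀ = [562, 67]ᵀ.
det = 425·7 − 49² = 574.
p = (562·7 − 49·67)/574 = 93/82; q = (425·67 − 49·562)/574 = 937/574.

p = 1.134, q = 1.632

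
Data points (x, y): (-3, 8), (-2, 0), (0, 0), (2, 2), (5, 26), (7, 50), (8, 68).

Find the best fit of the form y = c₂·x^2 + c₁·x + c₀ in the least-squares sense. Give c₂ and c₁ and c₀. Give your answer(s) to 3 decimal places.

c₂ = 1.055, c₁ = 0.192, c₀ = -1.823

Normal-equation sums: Σx^2·x^2 = 7235, Σx^2·x = 953, Σx^2 = 155, Σx·x = 155, Σx = 17, Σ1 = 7.
For Aᵀy: Σx^2·y = 7532, Σx·y = 1004, Σy = 154.
Row-reducing yields c₂ = 1923/1823, c₁ = 699/3646, c₀ = -6647/3646.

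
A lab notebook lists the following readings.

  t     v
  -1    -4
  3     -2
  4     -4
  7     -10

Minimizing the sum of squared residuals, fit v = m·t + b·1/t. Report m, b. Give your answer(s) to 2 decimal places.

Forming MᵀM = [[75, 4]; [4, 8425/7056]] and Mᵀv = [-88, 19/21]ᵀ gives MᵀM·[m, b]ᵀ = Mᵀv.
det = 75·(8425/7056) − 4² = 172993/2352.
m = ((-88)·(8425/7056) − 4·(19/21))/(172993/2352) = -766936/518979; b = (75·(19/21) − 4·(-88))/(172993/2352) = 987504/172993.

m = -1.48, b = 5.71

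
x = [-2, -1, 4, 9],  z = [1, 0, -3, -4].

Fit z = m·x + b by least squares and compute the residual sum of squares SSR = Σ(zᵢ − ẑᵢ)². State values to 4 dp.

SSR = 1.0909

Normal-equation sums: Σx·x = 102, Σx = 10, Σ1 = 4.
Moment sums: Σx·z = -50, Σz = -6.
So AᵀA·[m, b]ᵀ = Aᵀz: [[102, 10]; [10, 4]]·[m, b]ᵀ = [-50, -6]ᵀ.
det = 102·4 − 10² = 308.
m = ((-50)·4 − 10·(-6))/308 = -5/11; b = (102·(-6) − 10·(-50))/308 = -4/11.
Residuals: 5/11, -1/11, -9/11, 5/11; SSR = 12/11.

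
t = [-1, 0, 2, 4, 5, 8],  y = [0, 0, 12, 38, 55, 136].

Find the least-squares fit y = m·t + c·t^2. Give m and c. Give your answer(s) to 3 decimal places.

XᵀX·[m, c]ᵀ = Xᵀy reads: 110·m + 708·c = 1539;  708·m + 4994·c = 10735.
(Σt·t = 110, Σt·t^2 = 708, Σt^2·t^2 = 4994, Σt·y = 1539, Σt^2·y = 10735.)
Eliminating c: 4994·(row 1) − 708·(row 2) gives 48076·m = 4994·1539 − 708·10735 = 85386, so m = 6099/3434.
Then c = (10735 − 708·(6099/3434))/4994 = 6517/3434.

m = 1.776, c = 1.898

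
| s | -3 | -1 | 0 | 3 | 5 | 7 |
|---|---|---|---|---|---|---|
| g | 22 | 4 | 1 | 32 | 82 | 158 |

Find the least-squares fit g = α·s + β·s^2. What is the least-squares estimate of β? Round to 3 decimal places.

AᵀA·[α, β]ᵀ = Aᵀg reads: 93·α + 467·β = 1542;  467·α + 3189·β = 10282.
(Σs·s = 93, Σs·s^2 = 467, Σs^2·s^2 = 3189, Σs·g = 1542, Σs^2·g = 10282.)
det = 93·3189 − 467² = 78488.
α = (1542·3189 − 467·10282)/78488 = 14468/9811; β = (93·10282 − 467·1542)/78488 = 29514/9811.

β = 3.008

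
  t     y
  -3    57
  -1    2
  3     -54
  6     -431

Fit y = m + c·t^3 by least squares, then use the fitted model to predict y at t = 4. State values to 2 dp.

ŷ = -127.02

The normal system XᵀX·[m, c]ᵀ = Xᵀy is [[4, 215]; [215, 48115]]·[m, c]ᵀ = [-426, -96095]ᵀ.
det = 4·48115 − 215² = 146235.
m = ((-426)·48115 − 215·(-96095))/146235 = 32687/29247; c = (4·(-96095) − 215·(-426))/146235 = -58558/29247.
At t = 4: ŷ = (32687/29247)·(1) + (-58558/29247)·(64) = -3715025/29247.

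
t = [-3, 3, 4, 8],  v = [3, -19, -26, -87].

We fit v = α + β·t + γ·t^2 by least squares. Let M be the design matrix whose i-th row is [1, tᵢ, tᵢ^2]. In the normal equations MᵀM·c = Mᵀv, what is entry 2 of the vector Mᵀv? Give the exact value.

-866

Entry 2 ↔ basis t, so (Mᵀv)_{2} = Σᵢ (t)·vᵢ = (-3)·(3) + (3)·(-19) + (4)·(-26) + (8)·(-87) = -866.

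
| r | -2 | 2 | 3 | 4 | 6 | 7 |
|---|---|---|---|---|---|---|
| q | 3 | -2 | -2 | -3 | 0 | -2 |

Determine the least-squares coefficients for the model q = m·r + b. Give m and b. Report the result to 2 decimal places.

m = -0.43, b = 0.43

Sums needed: Σr·r = 118, Σr = 20, Σ1 = 6.
And Σr·q = -42, Σq = -6.
So MᵀM·[m, b]ᵀ = Mᵀq: [[118, 20]; [20, 6]]·[m, b]ᵀ = [-42, -6]ᵀ.
Determinant 118·6 − 20² = 308.
m = ((-42)·6 − 20·(-6))/308 = -3/7; b = (118·(-6) − 20·(-42))/308 = 3/7.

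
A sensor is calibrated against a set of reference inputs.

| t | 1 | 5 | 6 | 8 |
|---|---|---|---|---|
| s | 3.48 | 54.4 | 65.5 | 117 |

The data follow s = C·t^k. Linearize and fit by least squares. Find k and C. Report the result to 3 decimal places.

Linearized form: ln s = k·ln t + ln C. From the 4 transformed points,
Σln t = 5.4806, Σ(ln t)² = 10.1248, Σln s = 14.1876, Σln t·ln s = 23.8278.
Equations: 10.1248·k + 5.4806·ln C = 23.8278;  5.4806·k + 4·ln C = 14.1876.
Δ = 10.1248·4 − (5.4806)² = 10.4617; k = (23.8278·4 − 5.4806·14.1876)/10.4617 = 1.67793, ln C = (10.1248·14.1876 − 5.4806·23.8278)/10.4617 = 1.24788, so C = exp(1.24788) = 3.48294.

k = 1.678, C = 3.483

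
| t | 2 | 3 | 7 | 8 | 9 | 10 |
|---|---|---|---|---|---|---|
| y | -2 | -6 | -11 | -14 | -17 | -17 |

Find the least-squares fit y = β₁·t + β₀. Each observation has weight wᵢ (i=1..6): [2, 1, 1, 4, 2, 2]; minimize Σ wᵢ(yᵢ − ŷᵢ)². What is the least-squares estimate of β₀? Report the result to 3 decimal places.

β₀ = 1.188

The normal system AᵀWA·[β₁, β₀]ᵀ = AᵀWy is [[684, 84]; [84, 12]]·[β₁, β₀]ᵀ = [-1197, -145]ᵀ.
Δ = 684·12 − 84² = 1152.
β₁ = ((-1197)·12 − 84·(-145))/1152 = -91/48; β₀ = (684·(-145) − 84·(-1197))/1152 = 19/16.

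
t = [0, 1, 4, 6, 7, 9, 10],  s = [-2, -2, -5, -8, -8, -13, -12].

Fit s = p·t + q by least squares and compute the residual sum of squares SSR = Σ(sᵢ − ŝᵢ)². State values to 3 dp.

Forming MᵀM = [[283, 37]; [37, 7]] and Mᵀs = [-363, -50]ᵀ gives MᵀM·[p, q]ᵀ = Mᵀs.
Eliminating q: 7·(row 1) − 37·(row 2) gives 612·p = 7·(-363) − 37·(-50) = -691, so p = -691/612.
Then q = ((-50) − 37·(-691/612))/7 = -719/612.
Residuals: -505/612, 31/102, 47/68, -31/612, 55/51, -509/306, 95/204; SSR = 3305/612.

SSR = 5.400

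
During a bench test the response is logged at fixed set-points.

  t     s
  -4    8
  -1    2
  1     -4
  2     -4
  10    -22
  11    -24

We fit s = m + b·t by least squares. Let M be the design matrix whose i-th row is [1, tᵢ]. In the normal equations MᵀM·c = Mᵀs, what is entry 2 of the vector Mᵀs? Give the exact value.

Entry 2 ↔ basis t, so (Mᵀs)_{2} = Σᵢ (t)·sᵢ = (-4)·(8) + (-1)·(2) + (1)·(-4) + (2)·(-4) + (10)·(-22) + (11)·(-24) = -530.

-530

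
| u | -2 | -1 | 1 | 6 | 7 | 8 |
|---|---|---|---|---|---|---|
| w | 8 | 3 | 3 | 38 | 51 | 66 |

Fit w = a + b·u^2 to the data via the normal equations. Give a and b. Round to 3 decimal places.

a = 2.630, b = 0.989

With design matrix A, AᵀA = [[6, 155]; [155, 7811]] and Aᵀw = [169, 8129]ᵀ.
Determinant 6·7811 − 155² = 22841.
a = (169·7811 − 155·8129)/22841 = 60064/22841; b = (6·8129 − 155·169)/22841 = 22579/22841.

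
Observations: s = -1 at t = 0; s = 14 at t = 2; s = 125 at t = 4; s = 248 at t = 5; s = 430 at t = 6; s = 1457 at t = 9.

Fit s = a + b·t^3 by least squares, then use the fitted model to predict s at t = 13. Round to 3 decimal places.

ŝ = 4394.670

Setting ∂/∂a … = 0 gives: 6·a + 1142·b = 2273;  1142·a + 597882·b = 1194145.
(Σ1 = 6, Σt^3 = 1142, Σt^3·t^3 = 597882, Σs = 2273, Σt^3·s = 1194145.)
Determinant 6·597882 − 1142² = 2283128.
a = (2273·597882 − 1142·1194145)/2283128 = -1181951/570782; b = (6·1194145 − 1142·2273)/2283128 = 571138/285391.
At t = 13: ŝ = (-1181951/570782)·(1) + (571138/285391)·(2197) = 58334847/13274.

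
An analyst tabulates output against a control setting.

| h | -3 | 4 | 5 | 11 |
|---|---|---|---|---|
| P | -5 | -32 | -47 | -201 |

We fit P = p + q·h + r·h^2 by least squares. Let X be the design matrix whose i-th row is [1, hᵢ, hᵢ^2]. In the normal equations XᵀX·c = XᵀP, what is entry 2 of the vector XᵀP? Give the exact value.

-2559

Entry 2 ↔ basis h, so (XᵀP)_{2} = Σᵢ (h)·Pᵢ = (-3)·(-5) + (4)·(-32) + (5)·(-47) + (11)·(-201) = -2559.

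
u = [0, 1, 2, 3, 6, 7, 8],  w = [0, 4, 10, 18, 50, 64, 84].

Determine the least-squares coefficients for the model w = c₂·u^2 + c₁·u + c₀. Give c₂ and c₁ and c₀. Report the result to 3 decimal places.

Compute the Gram sums: Σu^2·u^2 = 7891, Σu^2·u = 1107, Σu^2 = 163, Σu·u = 163, Σu = 27, Σ1 = 7.
For Aᵀw: Σu^2·w = 10518, Σu·w = 1498, Σw = 230.
Solving the 3×3 system (Gaussian elimination) gives c₂ = 5107/5376, c₁ = 4765/1792, c₀ = 1291/2688.

c₂ = 0.950, c₁ = 2.659, c₀ = 0.480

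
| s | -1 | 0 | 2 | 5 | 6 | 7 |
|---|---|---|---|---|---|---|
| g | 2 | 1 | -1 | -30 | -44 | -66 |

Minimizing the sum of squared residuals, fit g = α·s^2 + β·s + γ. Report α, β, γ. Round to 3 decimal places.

Sums needed: Σs^2·s^2 = 4339, Σs^2·s = 691, Σs^2 = 115, Σs·s = 115, Σs = 19, Σ1 = 6.
And Σs^2·g = -5570, Σs·g = -880, Σg = -138.
Normal equations: [[4339, 691, 115]; [691, 115, 19]; [115, 19, 6]]·[α, β, γ]ᵀ = [-5570, -880, -138]ᵀ.
Solving the 3×3 system (Gaussian elimination) gives α = -46801/30720, β = 30769/30720, γ = 969/320.

α = -1.523, β = 1.002, γ = 3.028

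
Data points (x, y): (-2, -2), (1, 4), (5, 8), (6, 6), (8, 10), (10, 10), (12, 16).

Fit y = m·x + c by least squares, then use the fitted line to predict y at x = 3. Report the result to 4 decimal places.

ŷ = 4.4637

The normal system MᵀM·[m, c]ᵀ = Mᵀy is [[374, 40]; [40, 7]]·[m, c]ᵀ = [456, 52]ᵀ.
Eliminating c: 7·(row 1) − 40·(row 2) gives 1018·m = 7·456 − 40·52 = 1112, so m = 556/509.
Then c = (52 − 40·(556/509))/7 = 604/509.
At x = 3: ŷ = (556/509)·(3) + (604/509)·(1) = 2272/509.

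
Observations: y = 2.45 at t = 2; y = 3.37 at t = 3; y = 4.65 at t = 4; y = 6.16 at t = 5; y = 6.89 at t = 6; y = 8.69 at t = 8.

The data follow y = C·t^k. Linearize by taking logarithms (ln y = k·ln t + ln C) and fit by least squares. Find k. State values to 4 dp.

k = 0.9473

Let Y = ln y. Fitting Y = k·ln t + ln C by least squares:
Over the data: Σln t = 8.6587, Σ(ln t)² = 13.7340, Σln y = 9.5582, Σln t·ln y = 14.9668.
Normal system: [[13.7340, 8.6587]; [8.6587, 6]]·[k, ln C]ᵀ = [14.9668, 9.5582]ᵀ.
Solving (det = 7.4309): k = 0.94731, ln C = 0.22595.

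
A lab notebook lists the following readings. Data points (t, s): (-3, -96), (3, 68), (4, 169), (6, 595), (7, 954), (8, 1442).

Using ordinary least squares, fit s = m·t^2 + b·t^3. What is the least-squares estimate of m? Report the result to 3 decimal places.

Normal-equation sums: Σt^2·t^2 = 8211, Σt^2·t^3 = 58375, Σt^3·t^3 = 432003.
Moment sums: Σt^2·s = 162906, Σt^3·s = 1209290.
So XᵀX·[m, b]ᵀ = Xᵀs: [[8211, 58375]; [58375, 432003]]·[m, b]ᵀ = [162906, 1209290]ᵀ.
Determinant 8211·432003 − 58375² = 139536008.
m = (162906·432003 − 58375·1209290)/139536008 = -27052879/17442001; b = (8211·1209290 − 58375·162906)/139536008 = 52480305/17442001.

m = -1.551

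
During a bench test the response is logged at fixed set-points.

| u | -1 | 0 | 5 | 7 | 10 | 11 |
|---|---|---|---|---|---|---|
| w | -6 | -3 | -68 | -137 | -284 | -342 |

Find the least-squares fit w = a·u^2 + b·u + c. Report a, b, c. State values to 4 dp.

MᵀM·[a, b, c]ᵀ = Mᵀw reads: 27668·a + 2798·b + 296·c = -78201;  2798·a + 296·b + 32·c = -7895;  296·a + 32·b + 6·c = -840.
(Σu^2·u^2 = 27668, Σu^2·u = 2798, Σu^2 = 296, Σu·u = 296, Σu = 32, Σ1 = 6, Σu^2·w = -78201, Σu·w = -7895, Σw = -840.)
Inverting the 3×3 Gram matrix, [a, b, c]ᵀ = [-665033/226122, 308699/226122, -82530/37687]ᵀ.

a = -2.9410, b = 1.3652, c = -2.1899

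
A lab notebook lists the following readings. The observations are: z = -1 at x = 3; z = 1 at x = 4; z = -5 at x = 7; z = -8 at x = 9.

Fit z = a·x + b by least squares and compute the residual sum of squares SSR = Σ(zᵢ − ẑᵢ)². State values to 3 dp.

Entries of AᵀA: Σx·x = 155, Σx = 23, Σ1 = 4.
And Σx·z = -106, Σz = -13.
Eliminating b: 4·(row 1) − 23·(row 2) gives 91·a = 4·(-106) − 23·(-13) = -125, so a = -125/91.
Then b = ((-13) − 23·(-125/91))/4 = 423/91.
Residuals: -139/91, 24/13, -3/91, -2/7; SSR = 530/91.

SSR = 5.824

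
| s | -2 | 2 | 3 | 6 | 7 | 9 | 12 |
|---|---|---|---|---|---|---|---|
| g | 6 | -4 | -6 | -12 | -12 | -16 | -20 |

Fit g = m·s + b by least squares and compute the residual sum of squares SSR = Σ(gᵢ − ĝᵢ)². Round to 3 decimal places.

SSR = 9.639

The normal equations are: 327·m + 37·b = -578;  37·m + 7·b = -64.
det = 327·7 − 37² = 920.
m = ((-578)·7 − 37·(-64))/920 = -839/460; b = (327·(-64) − 37·(-578))/920 = 229/460.
Residuals: 853/460, -17/20, -118/115, -143/92, 31/115, -19/230, 639/460; SSR = 2217/230.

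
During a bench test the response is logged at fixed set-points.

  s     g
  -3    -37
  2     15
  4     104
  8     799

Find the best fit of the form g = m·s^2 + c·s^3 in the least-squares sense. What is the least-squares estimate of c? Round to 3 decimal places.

Setting ∂/∂m … = 0 gives: 4449·m + 33581·c = 52527;  33581·m + 267033·c = 416863.
Eliminating c: 267033·(row 1) − 33581·(row 2) gives 60346256·m = 267033·52527 − 33581·416863 = 27765988, so m = 6941497/15086564.
Then c = (416863 − 33581·(6941497/15086564))/267033 = 22678575/15086564.

c = 1.503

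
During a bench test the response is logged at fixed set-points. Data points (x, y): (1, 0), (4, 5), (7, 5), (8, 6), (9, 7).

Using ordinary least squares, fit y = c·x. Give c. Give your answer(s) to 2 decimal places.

Entries of AᵀA: Σx·x = 211.
Right-hand side: Σx·y = 166.
Hence c = 166 / 211 ≈ 0.78673.

c = 0.79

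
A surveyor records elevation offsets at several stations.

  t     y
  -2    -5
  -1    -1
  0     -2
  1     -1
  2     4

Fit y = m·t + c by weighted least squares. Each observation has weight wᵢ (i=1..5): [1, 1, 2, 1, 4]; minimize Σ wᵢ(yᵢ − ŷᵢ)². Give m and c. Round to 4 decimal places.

m = 2.1481, c = -0.8765

Compute the Gram sums: Σwᵢ·t·t = 22, Σwᵢ·t = 6, Σwᵢ·1 = 9.
Moment sums: Σwᵢ·t·y = 42, Σwᵢ·y = 5.
MᵀWM·[m, c]ᵀ = MᵀWy becomes [[22, 6]; [6, 9]]·[m, c]ᵀ = [42, 5]ᵀ.
Determinant 22·9 − 6² = 162.
m = (42·9 − 6·5)/162 = 58/27; c = (22·5 − 6·42)/162 = -71/81.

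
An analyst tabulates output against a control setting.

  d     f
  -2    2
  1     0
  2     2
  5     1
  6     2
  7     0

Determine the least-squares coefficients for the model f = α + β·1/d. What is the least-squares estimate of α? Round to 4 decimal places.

α = 1.4223

Forming MᵀM = [[6, 317/210]; [317/210, 70039/44100]] and Mᵀf = [7, 8/15]ᵀ gives MᵀM·[α, β]ᵀ = Mᵀf.
Δ = 6·(70039/44100) − (317/210)² = 63949/8820.
α = (7·(70039/44100) − (317/210)·(8/15))/(63949/8820) = 454769/319745; β = (6·(8/15) − (317/210)·7)/(63949/8820) = -64974/63949.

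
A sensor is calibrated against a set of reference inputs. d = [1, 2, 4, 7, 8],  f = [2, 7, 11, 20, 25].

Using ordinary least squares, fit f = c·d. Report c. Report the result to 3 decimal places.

c = 2.985

Forming XᵀX = [[134]] and Xᵀf = [400]ᵀ gives XᵀX·[c]ᵀ = Xᵀf.
c = 400/134 = 2.98507.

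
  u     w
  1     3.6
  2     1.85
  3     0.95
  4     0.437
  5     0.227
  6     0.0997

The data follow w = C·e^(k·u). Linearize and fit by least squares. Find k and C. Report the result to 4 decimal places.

k = -0.7144, C = 7.6784

Taking logs, ln w = k·u + ln C, so regress ln w on u.
Σu = 21.0000, Σ(u)² = 91.0000, Σln w = -2.7714, Σu·ln w = -22.2014.
Equations: 91.0000·k + 21.0000·ln C = -22.2014;  21.0000·k + 6·ln C = -2.7714.
Slope k = (n·Σu·ln w − Σu·Σln w)/(n·Σ(u)² − (Σu)²) = (6·-22.2014 − 21.0000·-2.7714)/105.0000 = -0.71437; ln C = (Σln w − k·Σu)/n = 2.03841, so C = exp(2.03841) = 7.67842.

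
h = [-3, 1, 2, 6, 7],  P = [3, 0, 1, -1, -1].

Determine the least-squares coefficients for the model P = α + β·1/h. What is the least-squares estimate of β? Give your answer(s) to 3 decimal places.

β = -1.438

The normal equations are: 5·α + (31/21)·β = 2;  (31/21)·α + (1243/882)·β = -17/21.
Eliminating β: (1243/882)·(row 1) − (31/21)·(row 2) gives (477/98)·α = (1243/882)·2 − (31/21)·(-17/21) = 590/147, so α = 1180/1431.
Then β = ((-17/21) − (31/21)·(1180/1431))/(1243/882) = -686/477.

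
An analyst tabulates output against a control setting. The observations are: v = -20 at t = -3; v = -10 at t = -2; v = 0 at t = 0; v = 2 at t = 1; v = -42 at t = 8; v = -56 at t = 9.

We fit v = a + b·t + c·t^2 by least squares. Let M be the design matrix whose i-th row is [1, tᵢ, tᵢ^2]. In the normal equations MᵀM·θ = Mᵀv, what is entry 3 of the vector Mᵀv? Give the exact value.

Entry 3 ↔ basis t^2, so (Mᵀv)_{3} = Σᵢ (t^2)·vᵢ = (9)·(-20) + (4)·(-10) + (0)·(0) + (1)·(2) + (64)·(-42) + (81)·(-56) = -7442.

-7442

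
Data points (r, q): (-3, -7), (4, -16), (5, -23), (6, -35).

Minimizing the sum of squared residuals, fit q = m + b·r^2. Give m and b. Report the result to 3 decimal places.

The normal equations are: 4·m + 86·b = -81;  86·m + 2258·b = -2154.
det = 4·2258 − 86² = 1636.
m = ((-81)·2258 − 86·(-2154))/1636 = 1173/818; b = (4·(-2154) − 86·(-81))/1636 = -825/818.

m = 1.434, b = -1.009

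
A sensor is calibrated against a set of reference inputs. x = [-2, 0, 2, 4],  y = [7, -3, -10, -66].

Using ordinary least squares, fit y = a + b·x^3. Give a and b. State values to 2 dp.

a = -1.96, b = -1.00

Setting ∂/∂a … = 0 gives: 4·a + 64·b = -72;  64·a + 4224·b = -4360.
Δ = 4·4224 − 64² = 12800.
a = ((-72)·4224 − 64·(-4360))/12800 = -49/25; b = (4·(-4360) − 64·(-72))/12800 = -401/400.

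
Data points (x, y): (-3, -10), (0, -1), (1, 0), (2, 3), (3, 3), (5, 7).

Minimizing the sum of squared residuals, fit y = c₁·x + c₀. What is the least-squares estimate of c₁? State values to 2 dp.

MᵀM·[c₁, c₀]ᵀ = Mᵀy reads: 48·c₁ + 8·c₀ = 80;  8·c₁ + 6·c₀ = 2.
Δ = 48·6 − 8² = 224.
c₁ = (80·6 − 8·2)/224 = 29/14; c₀ = (48·2 − 8·80)/224 = -17/7.

c₁ = 2.07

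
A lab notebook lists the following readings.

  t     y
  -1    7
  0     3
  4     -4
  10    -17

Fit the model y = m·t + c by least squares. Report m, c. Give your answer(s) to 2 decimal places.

m = -2.10, c = 4.09

The normal equations are: 117·m + 13·c = -193;  13·m + 4·c = -11.
(Σt·t = 117, Σt = 13, Σ1 = 4, Σt·y = -193, Σy = -11.)
Δ = 117·4 − 13² = 299.
m = ((-193)·4 − 13·(-11))/299 = -629/299; c = (117·(-11) − 13·(-193))/299 = 94/23.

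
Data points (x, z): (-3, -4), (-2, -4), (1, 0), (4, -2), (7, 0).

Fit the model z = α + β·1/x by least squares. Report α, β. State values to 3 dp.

Normal-equation sums: Σ1 = 5, Σ1/x = 47/84, Σ1/x·1/x = 10189/7056.
For Aᵀz: Σz = -10, Σ1/x·z = 17/6.
So AᵀA·[α, β]ᵀ = Aᵀz: [[5, 47/84]; [47/84, 10189/7056]]·[α, β]ᵀ = [-10, 17/6]ᵀ.
Eliminating β: (10189/7056)·(row 1) − (47/84)·(row 2) gives (3046/441)·α = (10189/7056)·(-10) − (47/84)·(17/6) = -3141/196, so α = -28269/12184.
Then β = ((17/6) − (47/84)·(-28269/12184))/(10189/7056) = 8715/3046.

α = -2.320, β = 2.861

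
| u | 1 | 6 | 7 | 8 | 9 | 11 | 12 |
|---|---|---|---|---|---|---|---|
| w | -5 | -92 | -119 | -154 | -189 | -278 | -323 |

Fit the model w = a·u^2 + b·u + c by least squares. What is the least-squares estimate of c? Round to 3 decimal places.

The normal equations are: 49732·a + 4860·b + 496·c = -114463;  4860·a + 496·b + 54·c = -11257;  496·a + 54·b + 7·c = -1160.
(Σu^2·u^2 = 49732, Σu^2·u = 4860, Σu^2 = 496, Σu·u = 496, Σu = 54, Σ1 = 7, Σu^2·w = -114463, Σu·w = -11257, Σw = -1160.)
Solving the 3×3 system (Gaussian elimination) gives a = -77351/39396, b = -172/49, c = 4796/9849.

c = 0.487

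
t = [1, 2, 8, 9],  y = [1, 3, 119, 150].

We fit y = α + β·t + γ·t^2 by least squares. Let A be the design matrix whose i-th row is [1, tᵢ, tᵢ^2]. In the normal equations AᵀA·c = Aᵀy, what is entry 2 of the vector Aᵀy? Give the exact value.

Entry 2 ↔ basis t, so (Aᵀy)_{2} = Σᵢ (t)·yᵢ = (1)·(1) + (2)·(3) + (8)·(119) + (9)·(150) = 2309.

2309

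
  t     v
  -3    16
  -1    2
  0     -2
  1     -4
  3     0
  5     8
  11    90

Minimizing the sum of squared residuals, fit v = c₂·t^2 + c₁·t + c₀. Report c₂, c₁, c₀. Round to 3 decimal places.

c₂ = 1.023, c₁ = -2.909, c₀ = -1.891

Entries of AᵀA: Σt^2·t^2 = 15430, Σt^2·t = 1456, Σt^2 = 166, Σt·t = 166, Σt = 16, Σ1 = 7.
Moment sums: Σt^2·v = 11232, Σt·v = 976, Σv = 110.
AᵀA·[c₂, c₁, c₀]ᵀ = Aᵀv becomes [[15430, 1456, 166]; [1456, 166, 16]; [166, 16, 7]]·[c₂, c₁, c₀]ᵀ = [11232, 976, 110]ᵀ.
Inverting the 3×3 Gram matrix, [c₂, c₁, c₀]ᵀ = [65346/63889, -557624/191667, -362422/191667]ᵀ.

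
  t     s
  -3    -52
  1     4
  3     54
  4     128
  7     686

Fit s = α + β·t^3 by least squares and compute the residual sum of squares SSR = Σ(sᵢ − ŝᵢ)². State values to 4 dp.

Entries of XᵀX: Σ1 = 5, Σt^3 = 408, Σt^3·t^3 = 123204.
And Σs = 820, Σt^3·s = 246356.
Δ = 5·123204 − 408² = 449556.
α = (820·123204 − 408·246356)/449556 = 42836/37463; β = (5·246356 − 408·820)/449556 = 224305/112389.
Residuals: 27833/37463, 96743/112389, -38579/37463, -98236/112389, 33731/112389; SSR = 360484/112389.

SSR = 3.2075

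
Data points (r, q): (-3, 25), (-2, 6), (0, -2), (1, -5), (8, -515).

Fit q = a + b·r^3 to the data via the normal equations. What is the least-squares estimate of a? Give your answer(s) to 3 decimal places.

a = -2.500

Normal-equation sums: Σ1 = 5, Σr^3 = 478, Σr^3·r^3 = 262938.
For Mᵀq: Σq = -491, Σr^3·q = -264408.
Determinant 5·262938 − 478² = 1086206.
a = ((-491)·262938 − 478·(-264408))/1086206 = -1357767/543103; b = (5·(-264408) − 478·(-491))/1086206 = -543671/543103.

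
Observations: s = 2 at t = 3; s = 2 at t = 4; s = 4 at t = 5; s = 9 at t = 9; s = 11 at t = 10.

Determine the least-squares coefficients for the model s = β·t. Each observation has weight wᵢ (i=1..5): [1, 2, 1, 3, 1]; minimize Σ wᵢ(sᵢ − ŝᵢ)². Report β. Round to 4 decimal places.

Setting ∂/∂β … = 0 gives: 409·β = 395.
(Σwᵢ·t·t = 409, Σwᵢ·t·s = 395.)
Hence β = 395 / 409 ≈ 0.96577.

β = 0.9658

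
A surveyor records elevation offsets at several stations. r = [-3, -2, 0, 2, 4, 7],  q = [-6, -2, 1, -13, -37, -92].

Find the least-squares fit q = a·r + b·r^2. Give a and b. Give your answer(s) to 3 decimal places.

The normal equations are: 82·a + 380·b = -796;  380·a + 2770·b = -5214.
Δ = 82·2770 − 380² = 82740.
a = ((-796)·2770 − 380·(-5214))/82740 = -11180/4137; b = (82·(-5214) − 380·(-796))/82740 = -31267/20685.

a = -2.702, b = -1.512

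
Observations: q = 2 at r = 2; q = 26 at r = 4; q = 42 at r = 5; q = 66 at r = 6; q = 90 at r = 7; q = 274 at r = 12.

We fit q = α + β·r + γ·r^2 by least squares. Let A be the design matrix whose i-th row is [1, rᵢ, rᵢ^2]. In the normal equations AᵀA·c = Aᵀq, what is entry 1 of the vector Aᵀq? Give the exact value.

Entry 1 ↔ basis 1, so (Aᵀq)_{1} = Σᵢ qᵢ = (1)·(2) + (1)·(26) + (1)·(42) + (1)·(66) + (1)·(90) + (1)·(274) = 500.

500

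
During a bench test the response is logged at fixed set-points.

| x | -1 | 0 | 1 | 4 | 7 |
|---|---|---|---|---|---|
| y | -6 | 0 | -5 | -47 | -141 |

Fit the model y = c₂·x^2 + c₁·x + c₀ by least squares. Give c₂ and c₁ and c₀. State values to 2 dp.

c₂ = -2.89, c₁ = 0.35, c₀ = -1.80

Sums needed: Σx^2·x^2 = 2659, Σx^2·x = 407, Σx^2 = 67, Σx·x = 67, Σx = 11, Σ1 = 5.
For Mᵀy: Σx^2·y = -7672, Σx·y = -1174, Σy = -199.
Inverting the 3×3 Gram matrix, [c₂, c₁, c₀]ᵀ = [-7223/2496, 877/2496, -747/416]ᵀ.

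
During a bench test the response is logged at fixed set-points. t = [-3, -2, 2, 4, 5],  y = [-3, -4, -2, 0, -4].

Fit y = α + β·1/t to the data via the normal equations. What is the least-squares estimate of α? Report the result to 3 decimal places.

α = -2.649

The normal system MᵀM·[α, β]ᵀ = Mᵀy is [[5, 7/60]; [7/60, 2569/3600]]·[α, β]ᵀ = [-13, 6/5]ᵀ.
Determinant 5·(2569/3600) − (7/60)² = 3199/900.
α = ((-13)·(2569/3600) − (7/60)·(6/5))/(3199/900) = -4843/1828; β = (5·(6/5) − (7/60)·(-13))/(3199/900) = 6765/3199.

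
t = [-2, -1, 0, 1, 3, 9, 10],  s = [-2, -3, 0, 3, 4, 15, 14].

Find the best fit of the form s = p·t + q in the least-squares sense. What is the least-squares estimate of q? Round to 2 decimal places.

With design matrix X, XᵀX = [[196, 20]; [20, 7]] and Xᵀs = [297, 31]ᵀ.
Determinant 196·7 − 20² = 972.
p = (297·7 − 20·31)/972 = 1459/972; q = (196·31 − 20·297)/972 = 34/243.

q = 0.14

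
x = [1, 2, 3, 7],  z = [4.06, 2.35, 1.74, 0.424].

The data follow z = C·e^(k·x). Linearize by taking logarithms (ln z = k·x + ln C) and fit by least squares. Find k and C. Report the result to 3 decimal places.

With ln zᵢ as the transformed response and xᵢ as the regressor:
Σx = 13.0000, Σ(x)² = 63.0000, Σln z = 1.9515, Σx·ln z = -1.2345.
Normal system: [[63.0000, 13.0000]; [13.0000, 4]]·[k, ln C]ᵀ = [-1.2345, 1.9515]ᵀ.
Δ = 63.0000·4 − (13.0000)² = 83.0000; k = (-1.2345·4 − 13.0000·1.9515)/83.0000 = -0.36514, ln C = (63.0000·1.9515 − 13.0000·-1.2345)/83.0000 = 1.67458, so C = exp(1.67458) = 5.33657.

k = -0.365, C = 5.337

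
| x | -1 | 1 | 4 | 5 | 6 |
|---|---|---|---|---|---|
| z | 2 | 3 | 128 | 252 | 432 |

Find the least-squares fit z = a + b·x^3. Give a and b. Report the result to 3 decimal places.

a = 2.172, b = 1.990

AᵀA·[a, b]ᵀ = Aᵀz reads: 5·a + 405·b = 817;  405·a + 66379·b = 133005.
Δ = 5·66379 − 405² = 167870.
a = (817·66379 − 405·133005)/167870 = 182309/83935; b = (5·133005 − 405·817)/167870 = 33414/16787.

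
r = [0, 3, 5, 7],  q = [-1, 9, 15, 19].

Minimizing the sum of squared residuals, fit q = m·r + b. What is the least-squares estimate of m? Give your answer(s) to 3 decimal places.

m = 2.897

Setting ∂/∂m … = 0 gives: 83·m + 15·b = 235;  15·m + 4·b = 42.
det = 83·4 − 15² = 107.
m = (235·4 − 15·42)/107 = 310/107; b = (83·42 − 15·235)/107 = -39/107.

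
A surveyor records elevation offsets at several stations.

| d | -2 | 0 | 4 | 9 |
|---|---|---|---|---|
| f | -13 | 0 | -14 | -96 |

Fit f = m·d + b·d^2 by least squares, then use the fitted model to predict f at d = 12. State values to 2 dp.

f̂ = -182.73

Setting ∂/∂m … = 0 gives: 101·m + 785·b = -894;  785·m + 6833·b = -8052.
(Σd·d = 101, Σd·d^2 = 785, Σd^2·d^2 = 6833, Σd·f = -894, Σd^2·f = -8052.)
det = 101·6833 − 785² = 73908.
m = ((-894)·6833 − 785·(-8052))/73908 = 35353/12318; b = (101·(-8052) − 785·(-894))/73908 = -18577/12318.
At d = 12: f̂ = (35353/12318)·(12) + (-18577/12318)·(144) = -375142/2053.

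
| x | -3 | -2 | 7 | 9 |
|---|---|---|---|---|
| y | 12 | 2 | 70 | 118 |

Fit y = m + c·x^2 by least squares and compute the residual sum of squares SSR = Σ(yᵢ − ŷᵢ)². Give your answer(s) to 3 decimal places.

Normal-equation sums: Σ1 = 4, Σx^2 = 143, Σx^2·x^2 = 9059.
For Aᵀy: Σy = 202, Σx^2·y = 13104.
Determinant 4·9059 − 143² = 15787.
m = (202·9059 − 143·13104)/15787 = -43954/15787; c = (4·13104 − 143·202)/15787 = 23530/15787.
Residuals: 21628/15787, -18592/15787, -3926/15787, 890/15787; SSR = 52552/15787.

SSR = 3.329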